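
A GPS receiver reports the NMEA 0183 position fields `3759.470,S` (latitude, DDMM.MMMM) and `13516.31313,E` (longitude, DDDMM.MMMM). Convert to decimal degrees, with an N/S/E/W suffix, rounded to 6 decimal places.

37.991167° S, 135.271886° E

φ: degrees = first 2 digits = 37, minutes = 59.47; 37 + 59.47/60 = 37.9911667
λ: split at 3 digits → 135° and 16.31313′; 135 + 16.31313/60 = 135.2718855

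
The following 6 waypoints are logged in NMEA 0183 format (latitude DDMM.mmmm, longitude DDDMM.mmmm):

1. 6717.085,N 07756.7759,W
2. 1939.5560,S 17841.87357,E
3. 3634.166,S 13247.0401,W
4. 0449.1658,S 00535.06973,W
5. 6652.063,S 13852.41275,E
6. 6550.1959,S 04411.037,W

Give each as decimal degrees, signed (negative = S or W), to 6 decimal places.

Point 1:
  Lat: degrees = first 2 digits = 67, minutes = 17.085; 67 + 17.085/60 = 67.2847500
  N ⇒ keep positive
  λ: split at 3 digits → 077° and 56.7759′; 77 + 56.7759/60 = 77.9462650
  hemisphere W, so the sign is −
Point 2:
  φ: degrees = first 2 digits = 19, minutes = 39.556; 19 + 39.556/60 = 19.6592667
  S → negative
  Longitude: degrees = first 3 digits = 178, minutes = 41.87357; 178 + 41.87357/60 = 178.6978928
  E ⇒ keep positive
Point 3:
  φ: split at 2 digits → 36° and 34.166′; 36 + 34.166/60 = 36.5694333
  S → negative
  Lon: degrees = first 3 digits = 132, minutes = 47.0401; 132 + 47.0401/60 = 132.7840017
  W ⇒ negate
Point 4:
  Lat: split at 2 digits → 04° and 49.1658′; 4 + 49.1658/60 = 4.8194300
  S ⇒ negate
  Longitude: degrees = first 3 digits = 5, minutes = 35.06973; 5 + 35.06973/60 = 5.5844955
  W ⇒ negate
Point 5:
  φ: split at 2 digits → 66° and 52.063′; 66 + 52.063/60 = 66.8677167
  S ⇒ negate
  Lon: split at 3 digits → 138° and 52.41275′; 138 + 52.41275/60 = 138.8735458
  E → positive
Point 6:
  φ: split at 2 digits → 65° and 50.1959′; 65 + 50.1959/60 = 65.8365983
  hemisphere S, so the sign is −
  λ: split at 3 digits → 044° and 11.037′; 44 + 11.037/60 = 44.1839500
  hemisphere W, so the sign is −

1. 67.284750, -77.946265
2. -19.659267, 178.697893
3. -36.569433, -132.784002
4. -4.819430, -5.584496
5. -66.867717, 138.873546
6. -65.836598, -44.183950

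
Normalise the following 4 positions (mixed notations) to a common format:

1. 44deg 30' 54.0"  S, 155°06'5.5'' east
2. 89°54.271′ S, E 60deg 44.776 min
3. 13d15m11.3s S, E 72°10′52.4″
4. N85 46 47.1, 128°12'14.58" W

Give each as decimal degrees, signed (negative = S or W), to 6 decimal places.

Point 1:
  Lat: 44 + 30/60 + 54/3600 = 44.5150000
  hemisphere S, so the sign is −
  Lon: 155 + 6/60 + 5.5/3600 = 155.1015278
  E → positive
Point 2:
  Lat: 54.271′ = 0.904517°; total 89.9045167
  S ⇒ negate
  λ: 60 + 44.776/60 = 60.7462667
  E ⇒ keep positive
Point 3:
  Lat: 15′ + 11.3″ = 15.18833′; 13 + 15.18833/60 = 13.2531389
  S ⇒ negate
  Lon: 10′ + 52.4″ = 10.87333′; 72 + 10.87333/60 = 72.1812222
  E ⇒ keep positive
Point 4:
  Lat: 85° + 46/60 + 47.1/3600 = 85 + 0.766667 + 0.013083 = 85.7797500
  N → positive
  λ: 12′ + 14.58″ = 12.24300′; 128 + 12.24300/60 = 128.2040500
  hemisphere W, so the sign is −

1. -44.515000, 155.101528
2. -89.904517, 60.746267
3. -13.253139, 72.181222
4. 85.779750, -128.204050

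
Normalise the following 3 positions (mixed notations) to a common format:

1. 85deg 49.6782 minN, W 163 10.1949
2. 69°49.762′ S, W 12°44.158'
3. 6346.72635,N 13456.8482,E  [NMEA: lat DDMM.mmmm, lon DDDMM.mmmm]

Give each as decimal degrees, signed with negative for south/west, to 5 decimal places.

1. 85.82797, -163.16992
2. -69.82937, -12.73597
3. 63.77877, 134.94747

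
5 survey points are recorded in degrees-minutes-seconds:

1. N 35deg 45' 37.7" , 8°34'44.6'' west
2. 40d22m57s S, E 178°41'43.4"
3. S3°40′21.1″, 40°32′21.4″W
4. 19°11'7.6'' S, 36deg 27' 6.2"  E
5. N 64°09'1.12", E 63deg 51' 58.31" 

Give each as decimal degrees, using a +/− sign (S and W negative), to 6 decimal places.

Point 1:
  φ: 35 + 45/60 + 37.7/3600 = 35.7604722
  N ⇒ keep positive
  Lon: 34′ + 44.6″ = 34.74333′; 8 + 34.74333/60 = 8.5790556
  W → negative
Point 2:
  Lat: 22′ + 57″ = 22.95000′; 40 + 22.95000/60 = 40.3825000
  S ⇒ negate
  λ: 178 + 41/60 + 43.4/3600 = 178.6953889
  E ⇒ keep positive
Point 3:
  Latitude: 40′ + 21.1″ = 40.35167′; 3 + 40.35167/60 = 3.6725278
  S → negative
  λ: 40 + 32/60 + 21.4/3600 = 40.5392778
  hemisphere W, so the sign is −
Point 4:
  Lat: 11′ + 7.6″ = 11.12667′; 19 + 11.12667/60 = 19.1854444
  S ⇒ negate
  λ: 36° + 27/60 + 6.2/3600 = 36 + 0.450000 + 0.001722 = 36.4517222
  E ⇒ keep positive
Point 5:
  Lat: 64 + 9/60 + 1.12/3600 = 64.1503111
  N ⇒ keep positive
  λ: 63 + 51/60 + 58.31/3600 = 63.8661972
  E → positive

1. 35.760472, -8.579056
2. -40.382500, 178.695389
3. -3.672528, -40.539278
4. -19.185444, 36.451722
5. 64.150311, 63.866197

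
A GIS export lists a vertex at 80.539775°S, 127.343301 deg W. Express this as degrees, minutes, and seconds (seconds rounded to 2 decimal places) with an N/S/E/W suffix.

80°32′23.19″ S, 127°20′35.88″ W

φ: 0.539775° → 32.38650′; 0.38650 × 60 = 23.1900″
Lon: 0.343301 × 60 = 20.59806′ → 20′, remainder × 60 = 35.8836″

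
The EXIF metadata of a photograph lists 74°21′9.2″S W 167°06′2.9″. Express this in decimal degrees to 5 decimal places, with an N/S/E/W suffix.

74.35256° S, 167.10081° W

Latitude: 74 + 21/60 + 9.2/3600 = 74.352556
λ: 6′ + 2.9″ = 6.04833′; 167 + 6.04833/60 = 167.100806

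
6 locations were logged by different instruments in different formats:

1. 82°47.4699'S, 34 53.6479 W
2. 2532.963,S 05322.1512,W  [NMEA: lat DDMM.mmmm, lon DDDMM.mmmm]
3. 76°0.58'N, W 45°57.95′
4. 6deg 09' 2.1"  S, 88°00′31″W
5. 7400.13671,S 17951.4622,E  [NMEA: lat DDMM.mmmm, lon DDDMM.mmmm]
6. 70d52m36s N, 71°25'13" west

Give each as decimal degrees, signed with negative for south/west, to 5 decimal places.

1. -82.79117, -34.89413
2. -25.54938, -53.36919
3. 76.00967, -45.96583
4. -6.15058, -88.00861
5. -74.00228, 179.85770
6. 70.87667, -71.42028

Point 1:
  φ: 82 + 47.4699/60 = 82.791165
  S ⇒ negate
  Lon: 34 + 53.6479/60 = 34.894132
  W ⇒ negate
Point 2:
  Latitude: degrees = first 2 digits = 25, minutes = 32.963; 25 + 32.963/60 = 25.549383
  hemisphere S, so the sign is −
  Lon: degrees = first 3 digits = 53, minutes = 22.1512; 53 + 22.1512/60 = 53.369187
  hemisphere W, so the sign is −
Point 3:
  Lat: 76 + 0.58/60 = 76.009667
  N → positive
  Lon: 45 + 57.95/60 = 45.965833
  hemisphere W, so the sign is −
Point 4:
  φ: 6° + 9/60 + 2.1/3600 = 6 + 0.150000 + 0.000583 = 6.150583
  S ⇒ negate
  Longitude: 88° + 0/60 + 31/3600 = 88 + 0.000000 + 0.008611 = 88.008611
  hemisphere W, so the sign is −
Point 5:
  Latitude: degrees = first 2 digits = 74, minutes = 0.13671; 74 + 0.13671/60 = 74.002279
  S ⇒ negate
  Longitude: degrees = first 3 digits = 179, minutes = 51.4622; 179 + 51.4622/60 = 179.857703
  E ⇒ keep positive
Point 6:
  φ: 70 + 52/60 + 36/3600 = 70.876667
  N → positive
  Longitude: 25′ + 13″ = 25.21667′; 71 + 25.21667/60 = 71.420278
  W → negative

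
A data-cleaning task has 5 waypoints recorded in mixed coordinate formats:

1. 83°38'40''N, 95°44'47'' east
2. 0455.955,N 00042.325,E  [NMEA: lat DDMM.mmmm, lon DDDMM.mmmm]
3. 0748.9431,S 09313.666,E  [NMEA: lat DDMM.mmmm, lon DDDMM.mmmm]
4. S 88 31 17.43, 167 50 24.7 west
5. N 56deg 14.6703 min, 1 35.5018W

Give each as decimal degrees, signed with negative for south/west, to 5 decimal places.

Point 1:
  Latitude: 83 + 38/60 + 40/3600 = 83.644444
  N → positive
  Lon: 44′ + 47″ = 44.78333′; 95 + 44.78333/60 = 95.746389
  E ⇒ keep positive
Point 2:
  Latitude: degrees = first 2 digits = 4, minutes = 55.955; 4 + 55.955/60 = 4.932583
  N → positive
  Longitude: degrees = first 3 digits = 0, minutes = 42.325; 0 + 42.325/60 = 0.705417
  E ⇒ keep positive
Point 3:
  Lat: split at 2 digits → 07° and 48.9431′; 7 + 48.9431/60 = 7.815718
  hemisphere S, so the sign is −
  Lon: split at 3 digits → 093° and 13.666′; 93 + 13.666/60 = 93.227767
  E → positive
Point 4:
  Lat: 88 + 31/60 + 17.43/3600 = 88.521508
  S → negative
  Longitude: 50′ + 24.7″ = 50.41167′; 167 + 50.41167/60 = 167.840194
  W ⇒ negate
Point 5:
  φ: 14.6703′ = 0.244505°; total 56.244505
  N → positive
  Lon: 1 + 35.5018/60 = 1.591697
  W ⇒ negate

1. 83.64444, 95.74639
2. 4.93258, 0.70542
3. -7.81572, 93.22777
4. -88.52151, -167.84019
5. 56.24451, -1.59170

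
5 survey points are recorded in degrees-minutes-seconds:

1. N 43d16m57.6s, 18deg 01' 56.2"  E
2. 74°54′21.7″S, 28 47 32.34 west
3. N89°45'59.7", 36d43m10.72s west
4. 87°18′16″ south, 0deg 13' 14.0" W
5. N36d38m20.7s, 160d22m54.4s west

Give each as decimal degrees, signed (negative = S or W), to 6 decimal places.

Point 1:
  Lat: 43 + 16/60 + 57.6/3600 = 43.2826667
  N → positive
  Lon: 18 + 1/60 + 56.2/3600 = 18.0322778
  E → positive
Point 2:
  Lat: 54′ + 21.7″ = 54.36167′; 74 + 54.36167/60 = 74.9060278
  hemisphere S, so the sign is −
  λ: 47′ + 32.34″ = 47.53900′; 28 + 47.53900/60 = 28.7923167
  W → negative
Point 3:
  Lat: 45′ + 59.7″ = 45.99500′; 89 + 45.99500/60 = 89.7665833
  N ⇒ keep positive
  Longitude: 36 + 43/60 + 10.72/3600 = 36.7196444
  W ⇒ negate
Point 4:
  Lat: 87° + 18/60 + 16/3600 = 87 + 0.300000 + 0.004444 = 87.3044444
  S ⇒ negate
  Lon: 13′ + 14″ = 13.23333′; 0 + 13.23333/60 = 0.2205556
  W ⇒ negate
Point 5:
  Latitude: 38′ + 20.7″ = 38.34500′; 36 + 38.34500/60 = 36.6390833
  N → positive
  Lon: 160° + 22/60 + 54.4/3600 = 160 + 0.366667 + 0.015111 = 160.3817778
  W → negative

1. 43.282667, 18.032278
2. -74.906028, -28.792317
3. 89.766583, -36.719644
4. -87.304444, -0.220556
5. 36.639083, -160.381778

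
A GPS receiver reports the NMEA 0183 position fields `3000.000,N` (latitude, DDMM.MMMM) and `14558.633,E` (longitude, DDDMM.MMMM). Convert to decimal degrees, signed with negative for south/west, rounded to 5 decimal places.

30.00000, 145.97722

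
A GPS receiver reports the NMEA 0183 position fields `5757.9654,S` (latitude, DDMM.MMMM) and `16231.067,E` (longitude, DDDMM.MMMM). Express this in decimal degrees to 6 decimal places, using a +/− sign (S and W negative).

Lat: split at 2 digits → 57° and 57.9654′; 57 + 57.9654/60 = 57.9660900
hemisphere S, so the sign is −
Lon: split at 3 digits → 162° and 31.067′; 162 + 31.067/60 = 162.5177833
E → positive

-57.966090, 162.517783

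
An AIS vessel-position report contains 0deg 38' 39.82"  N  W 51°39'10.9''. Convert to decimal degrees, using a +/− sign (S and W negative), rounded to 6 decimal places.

0.644394, -51.653028

Lat: 0 + 38/60 + 39.82/3600 = 0.6443944
N → positive
Longitude: 51° + 39/60 + 10.9/3600 = 51 + 0.650000 + 0.003028 = 51.6530278
W → negative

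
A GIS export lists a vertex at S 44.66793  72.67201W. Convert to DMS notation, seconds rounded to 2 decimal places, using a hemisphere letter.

44°40′4.55″ S, 72°40′19.24″ W

Latitude: whole degrees 44; 40.07580′ → 40′ and 4.5480″
Lon: 0.672010 × 60 = 40.32060′ → 40′, remainder × 60 = 19.2360″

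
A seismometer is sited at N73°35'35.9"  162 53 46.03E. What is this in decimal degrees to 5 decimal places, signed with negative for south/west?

φ: 73 + 35/60 + 35.9/3600 = 73.593306
N → positive
Longitude: 162 + 53/60 + 46.03/3600 = 162.896119
E → positive

73.59331, 162.89612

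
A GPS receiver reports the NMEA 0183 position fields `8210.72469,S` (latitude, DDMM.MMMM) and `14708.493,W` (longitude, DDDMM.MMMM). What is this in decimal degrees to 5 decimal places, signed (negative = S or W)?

-82.17874, -147.14155

Latitude: degrees = first 2 digits = 82, minutes = 10.72469; 82 + 10.72469/60 = 82.178745
S ⇒ negate
λ: degrees = first 3 digits = 147, minutes = 8.493; 147 + 8.493/60 = 147.141550
hemisphere W, so the sign is −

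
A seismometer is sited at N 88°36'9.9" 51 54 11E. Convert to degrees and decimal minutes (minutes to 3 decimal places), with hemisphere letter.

Lat: 36 + 9.9/60 = 36.16500′
λ: 54 + 11/60 = 54.18333′

88° 36.165′ N, 51° 54.183′ E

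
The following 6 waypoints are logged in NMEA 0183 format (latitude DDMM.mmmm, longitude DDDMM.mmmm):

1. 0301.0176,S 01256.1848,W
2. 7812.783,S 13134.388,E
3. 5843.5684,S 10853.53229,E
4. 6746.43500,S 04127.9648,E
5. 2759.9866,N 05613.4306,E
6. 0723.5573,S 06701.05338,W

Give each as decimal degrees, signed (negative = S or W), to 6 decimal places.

Point 1:
  Latitude: split at 2 digits → 03° and 1.0176′; 3 + 1.0176/60 = 3.0169600
  S ⇒ negate
  λ: degrees = first 3 digits = 12, minutes = 56.1848; 12 + 56.1848/60 = 12.9364133
  W → negative
Point 2:
  φ: split at 2 digits → 78° and 12.783′; 78 + 12.783/60 = 78.2130500
  hemisphere S, so the sign is −
  λ: degrees = first 3 digits = 131, minutes = 34.388; 131 + 34.388/60 = 131.5731333
  E → positive
Point 3:
  Latitude: degrees = first 2 digits = 58, minutes = 43.5684; 58 + 43.5684/60 = 58.7261400
  hemisphere S, so the sign is −
  λ: split at 3 digits → 108° and 53.53229′; 108 + 53.53229/60 = 108.8922048
  E ⇒ keep positive
Point 4:
  φ: split at 2 digits → 67° and 46.435′; 67 + 46.435/60 = 67.7739167
  S → negative
  λ: split at 3 digits → 041° and 27.9648′; 41 + 27.9648/60 = 41.4660800
  E ⇒ keep positive
Point 5:
  φ: degrees = first 2 digits = 27, minutes = 59.9866; 27 + 59.9866/60 = 27.9997767
  N → positive
  λ: degrees = first 3 digits = 56, minutes = 13.4306; 56 + 13.4306/60 = 56.2238433
  E → positive
Point 6:
  Lat: degrees = first 2 digits = 7, minutes = 23.5573; 7 + 23.5573/60 = 7.3926217
  hemisphere S, so the sign is −
  Lon: split at 3 digits → 067° and 1.05338′; 67 + 1.05338/60 = 67.0175563
  hemisphere W, so the sign is −

1. -3.016960, -12.936413
2. -78.213050, 131.573133
3. -58.726140, 108.892205
4. -67.773917, 41.466080
5. 27.999777, 56.223843
6. -7.392622, -67.017556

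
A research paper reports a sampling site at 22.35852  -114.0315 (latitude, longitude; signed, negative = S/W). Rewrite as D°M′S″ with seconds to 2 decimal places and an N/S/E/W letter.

22°21′30.67″ N, 114°01′53.40″ W

Latitude: 0.358520 × 60 = 21.51120′ → 21′, remainder × 60 = 30.6720″
Longitude is negative → W; |value| = 114.031500
λ: 0.031500 × 60 = 1.89000′ → 1′, remainder × 60 = 53.4000″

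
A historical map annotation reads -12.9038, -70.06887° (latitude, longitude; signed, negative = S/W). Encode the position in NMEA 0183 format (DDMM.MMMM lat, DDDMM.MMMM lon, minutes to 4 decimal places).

1254.2280,S / 07004.1322,W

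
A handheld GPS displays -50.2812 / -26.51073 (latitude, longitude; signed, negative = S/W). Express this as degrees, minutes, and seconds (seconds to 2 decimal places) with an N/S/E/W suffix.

Latitude is negative → S; |value| = 50.281200
Lat: 0.281200° → 16.87200′; 0.87200 × 60 = 52.3200″
Longitude is negative → W; |value| = 26.510730
Longitude: whole degrees 26; 30.64380′ → 30′ and 38.6280″

50°16′52.32″ S, 26°30′38.63″ W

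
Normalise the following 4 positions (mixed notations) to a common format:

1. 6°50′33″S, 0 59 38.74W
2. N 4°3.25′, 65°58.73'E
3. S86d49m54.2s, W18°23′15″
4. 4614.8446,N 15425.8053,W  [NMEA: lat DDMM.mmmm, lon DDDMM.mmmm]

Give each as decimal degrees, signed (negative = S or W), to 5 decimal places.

1. -6.84250, -0.99409
2. 4.05417, 65.97883
3. -86.83172, -18.38750
4. 46.24741, -154.43009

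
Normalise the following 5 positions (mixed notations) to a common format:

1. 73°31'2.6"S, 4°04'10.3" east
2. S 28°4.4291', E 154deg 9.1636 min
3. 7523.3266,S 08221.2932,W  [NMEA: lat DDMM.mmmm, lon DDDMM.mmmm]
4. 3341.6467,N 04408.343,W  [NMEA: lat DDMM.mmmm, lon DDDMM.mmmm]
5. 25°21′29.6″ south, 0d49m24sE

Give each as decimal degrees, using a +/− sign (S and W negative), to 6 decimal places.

Point 1:
  φ: 73 + 31/60 + 2.6/3600 = 73.5173889
  S → negative
  λ: 4′ + 10.3″ = 4.17167′; 4 + 4.17167/60 = 4.0695278
  E ⇒ keep positive
Point 2:
  φ: 28 + 4.4291/60 = 28.0738183
  hemisphere S, so the sign is −
  Lon: 9.1636′ = 0.152727°; total 154.1527267
  E ⇒ keep positive
Point 3:
  φ: degrees = first 2 digits = 75, minutes = 23.3266; 75 + 23.3266/60 = 75.3887767
  hemisphere S, so the sign is −
  λ: split at 3 digits → 082° and 21.2932′; 82 + 21.2932/60 = 82.3548867
  hemisphere W, so the sign is −
Point 4:
  Lat: degrees = first 2 digits = 33, minutes = 41.6467; 33 + 41.6467/60 = 33.6941117
  N → positive
  λ: degrees = first 3 digits = 44, minutes = 8.343; 44 + 8.343/60 = 44.1390500
  W ⇒ negate
Point 5:
  Lat: 25° + 21/60 + 29.6/3600 = 25 + 0.350000 + 0.008222 = 25.3582222
  hemisphere S, so the sign is −
  Longitude: 0 + 49/60 + 24/3600 = 0.8233333
  E ⇒ keep positive

1. -73.517389, 4.069528
2. -28.073818, 154.152727
3. -75.388777, -82.354887
4. 33.694112, -44.139050
5. -25.358222, 0.823333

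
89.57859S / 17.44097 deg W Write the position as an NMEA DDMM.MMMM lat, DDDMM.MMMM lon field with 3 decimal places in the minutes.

8934.715,S / 01726.458,W

Lat: minutes = (89.578590 − 89) × 60 = 34.71540
Longitude: fractional part 0.440970 → 26.45820 minutes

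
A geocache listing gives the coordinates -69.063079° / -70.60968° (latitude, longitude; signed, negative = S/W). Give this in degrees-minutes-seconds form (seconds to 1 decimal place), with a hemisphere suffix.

Latitude is negative → S; |value| = 69.063079
Lat: 0.063079 × 60 = 3.78474′ → 3′, remainder × 60 = 47.084″
Longitude is negative → W; |value| = 70.609680
Lon: 0.609680° → 36.58080′; 0.58080 × 60 = 34.848″

69°03′47.1″ S, 70°36′34.8″ W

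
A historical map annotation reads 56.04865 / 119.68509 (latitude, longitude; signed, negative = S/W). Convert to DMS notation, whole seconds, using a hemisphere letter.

φ: 0.048650° → 2.91900′; 0.91900 × 60 = 55.14″
Longitude: whole degrees 119; 41.10540′ → 41′ and 6.32″

56°02′55″ N, 119°41′6″ E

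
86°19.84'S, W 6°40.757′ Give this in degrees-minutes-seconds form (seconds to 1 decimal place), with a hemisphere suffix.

Latitude: fractional minutes 0.84000 × 60 = 50.400″
λ: 40.75700′ → 40′ and 0.75700 × 60 = 45.420″

86°19′50.4″ S, 6°40′45.4″ W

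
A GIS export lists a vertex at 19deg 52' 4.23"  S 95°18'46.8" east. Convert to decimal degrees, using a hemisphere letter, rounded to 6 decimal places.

Lat: 19° + 52/60 + 4.23/3600 = 19 + 0.866667 + 0.001175 = 19.8678417
Longitude: 95° + 18/60 + 46.8/3600 = 95 + 0.300000 + 0.013000 = 95.3130000

19.867842° S, 95.313000° E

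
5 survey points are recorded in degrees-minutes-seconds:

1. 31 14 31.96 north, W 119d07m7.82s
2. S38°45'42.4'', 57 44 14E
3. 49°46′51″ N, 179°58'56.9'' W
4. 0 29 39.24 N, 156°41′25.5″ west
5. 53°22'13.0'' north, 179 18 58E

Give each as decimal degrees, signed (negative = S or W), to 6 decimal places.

1. 31.242211, -119.118839
2. -38.761778, 57.737222
3. 49.780833, -179.982472
4. 0.494233, -156.690417
5. 53.370278, 179.316111

Point 1:
  φ: 14′ + 31.96″ = 14.53267′; 31 + 14.53267/60 = 31.2422111
  N ⇒ keep positive
  λ: 119° + 7/60 + 7.82/3600 = 119 + 0.116667 + 0.002172 = 119.1188389
  W ⇒ negate
Point 2:
  φ: 45′ + 42.4″ = 45.70667′; 38 + 45.70667/60 = 38.7617778
  hemisphere S, so the sign is −
  Lon: 57 + 44/60 + 14/3600 = 57.7372222
  E → positive
Point 3:
  Lat: 46′ + 51″ = 46.85000′; 49 + 46.85000/60 = 49.7808333
  N → positive
  λ: 179° + 58/60 + 56.9/3600 = 179 + 0.966667 + 0.015806 = 179.9824722
  W ⇒ negate
Point 4:
  Lat: 0° + 29/60 + 39.24/3600 = 0 + 0.483333 + 0.010900 = 0.4942333
  N → positive
  Longitude: 41′ + 25.5″ = 41.42500′; 156 + 41.42500/60 = 156.6904167
  W ⇒ negate
Point 5:
  Lat: 53° + 22/60 + 13/3600 = 53 + 0.366667 + 0.003611 = 53.3702778
  N ⇒ keep positive
  Lon: 179° + 18/60 + 58/3600 = 179 + 0.300000 + 0.016111 = 179.3161111
  E ⇒ keep positive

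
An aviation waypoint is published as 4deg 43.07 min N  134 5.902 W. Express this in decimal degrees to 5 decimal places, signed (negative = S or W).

Latitude: 43.07′ = 0.717833°; total 4.717833
N ⇒ keep positive
Longitude: 134 + 5.902/60 = 134.098367
W → negative

4.71783, -134.09837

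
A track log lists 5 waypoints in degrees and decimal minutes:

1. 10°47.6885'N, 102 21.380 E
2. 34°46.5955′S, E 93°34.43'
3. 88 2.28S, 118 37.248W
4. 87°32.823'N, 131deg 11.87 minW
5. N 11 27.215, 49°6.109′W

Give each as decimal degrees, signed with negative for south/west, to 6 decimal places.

Point 1:
  Latitude: 10 + 47.6885/60 = 10.7948083
  N → positive
  Longitude: 21.38′ = 0.356333°; total 102.3563333
  E ⇒ keep positive
Point 2:
  Latitude: 46.5955′ = 0.776592°; total 34.7765917
  S → negative
  λ: 34.43′ = 0.573833°; total 93.5738333
  E → positive
Point 3:
  φ: 2.28′ = 0.038000°; total 88.0380000
  S ⇒ negate
  Longitude: 37.248′ = 0.620800°; total 118.6208000
  W ⇒ negate
Point 4:
  Lat: 32.823′ = 0.547050°; total 87.5470500
  N ⇒ keep positive
  Lon: 11.87′ = 0.197833°; total 131.1978333
  W ⇒ negate
Point 5:
  Lat: 11 + 27.215/60 = 11.4535833
  N ⇒ keep positive
  λ: 6.109′ = 0.101817°; total 49.1018167
  W ⇒ negate

1. 10.794808, 102.356333
2. -34.776592, 93.573833
3. -88.038000, -118.620800
4. 87.547050, -131.197833
5. 11.453583, -49.101817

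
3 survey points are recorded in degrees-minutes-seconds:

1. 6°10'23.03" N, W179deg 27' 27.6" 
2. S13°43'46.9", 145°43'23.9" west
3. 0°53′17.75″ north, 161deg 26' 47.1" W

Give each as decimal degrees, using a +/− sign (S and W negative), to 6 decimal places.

1. 6.173064, -179.457667
2. -13.729694, -145.723306
3. 0.888264, -161.446417

Point 1:
  φ: 10′ + 23.03″ = 10.38383′; 6 + 10.38383/60 = 6.1730639
  N → positive
  Lon: 179 + 27/60 + 27.6/3600 = 179.4576667
  W ⇒ negate
Point 2:
  φ: 13 + 43/60 + 46.9/3600 = 13.7296944
  S ⇒ negate
  λ: 145 + 43/60 + 23.9/3600 = 145.7233056
  W → negative
Point 3:
  Lat: 0° + 53/60 + 17.75/3600 = 0 + 0.883333 + 0.004931 = 0.8882639
  N ⇒ keep positive
  Lon: 26′ + 47.1″ = 26.78500′; 161 + 26.78500/60 = 161.4464167
  W → negative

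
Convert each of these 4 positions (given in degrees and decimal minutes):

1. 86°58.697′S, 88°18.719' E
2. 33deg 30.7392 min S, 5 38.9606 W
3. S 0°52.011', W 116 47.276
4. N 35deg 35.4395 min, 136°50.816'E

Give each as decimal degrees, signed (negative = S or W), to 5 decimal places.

1. -86.97828, 88.31198
2. -33.51232, -5.64934
3. -0.86685, -116.78793
4. 35.59066, 136.84693

Point 1:
  φ: 86 + 58.697/60 = 86.978283
  S → negative
  Longitude: 18.719′ = 0.311983°; total 88.311983
  E ⇒ keep positive
Point 2:
  Latitude: 30.7392′ = 0.512320°; total 33.512320
  S → negative
  λ: 5 + 38.9606/60 = 5.649343
  W ⇒ negate
Point 3:
  Lat: 0 + 52.011/60 = 0.866850
  S → negative
  λ: 116 + 47.276/60 = 116.787933
  W → negative
Point 4:
  Lat: 35.4395′ = 0.590658°; total 35.590658
  N ⇒ keep positive
  Longitude: 50.816′ = 0.846933°; total 136.846933
  E → positive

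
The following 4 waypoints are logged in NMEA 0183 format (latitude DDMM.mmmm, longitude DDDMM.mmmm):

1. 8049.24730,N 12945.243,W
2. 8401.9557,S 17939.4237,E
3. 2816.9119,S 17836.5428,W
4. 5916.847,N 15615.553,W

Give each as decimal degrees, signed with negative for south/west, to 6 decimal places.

1. 80.820788, -129.754050
2. -84.032595, 179.657062
3. -28.281865, -178.609047
4. 59.280783, -156.259217

Point 1:
  Lat: split at 2 digits → 80° and 49.2473′; 80 + 49.2473/60 = 80.8207883
  N ⇒ keep positive
  Longitude: degrees = first 3 digits = 129, minutes = 45.243; 129 + 45.243/60 = 129.7540500
  hemisphere W, so the sign is −
Point 2:
  Latitude: split at 2 digits → 84° and 1.9557′; 84 + 1.9557/60 = 84.0325950
  hemisphere S, so the sign is −
  Lon: degrees = first 3 digits = 179, minutes = 39.4237; 179 + 39.4237/60 = 179.6570617
  E → positive
Point 3:
  Latitude: degrees = first 2 digits = 28, minutes = 16.9119; 28 + 16.9119/60 = 28.2818650
  hemisphere S, so the sign is −
  Longitude: split at 3 digits → 178° and 36.5428′; 178 + 36.5428/60 = 178.6090467
  W → negative
Point 4:
  Latitude: degrees = first 2 digits = 59, minutes = 16.847; 59 + 16.847/60 = 59.2807833
  N ⇒ keep positive
  Lon: split at 3 digits → 156° and 15.553′; 156 + 15.553/60 = 156.2592167
  W → negative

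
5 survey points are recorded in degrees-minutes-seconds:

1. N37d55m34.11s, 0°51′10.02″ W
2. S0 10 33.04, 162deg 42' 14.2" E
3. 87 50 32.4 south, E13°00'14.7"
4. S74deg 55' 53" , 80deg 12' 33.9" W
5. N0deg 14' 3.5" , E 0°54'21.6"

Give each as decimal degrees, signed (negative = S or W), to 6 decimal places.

Point 1:
  Lat: 55′ + 34.11″ = 55.56850′; 37 + 55.56850/60 = 37.9261417
  N → positive
  Lon: 0 + 51/60 + 10.02/3600 = 0.8527833
  hemisphere W, so the sign is −
Point 2:
  Latitude: 0 + 10/60 + 33.04/3600 = 0.1758444
  hemisphere S, so the sign is −
  Lon: 162° + 42/60 + 14.2/3600 = 162 + 0.700000 + 0.003944 = 162.7039444
  E → positive
Point 3:
  Latitude: 87° + 50/60 + 32.4/3600 = 87 + 0.833333 + 0.009000 = 87.8423333
  hemisphere S, so the sign is −
  Longitude: 0′ + 14.7″ = 0.24500′; 13 + 0.24500/60 = 13.0040833
  E → positive
Point 4:
  Lat: 55′ + 53″ = 55.88333′; 74 + 55.88333/60 = 74.9313889
  S ⇒ negate
  λ: 80 + 12/60 + 33.9/3600 = 80.2094167
  hemisphere W, so the sign is −
Point 5:
  φ: 0 + 14/60 + 3.5/3600 = 0.2343056
  N → positive
  Lon: 0 + 54/60 + 21.6/3600 = 0.9060000
  E ⇒ keep positive

1. 37.926142, -0.852783
2. -0.175844, 162.703944
3. -87.842333, 13.004083
4. -74.931389, -80.209417
5. 0.234306, 0.906000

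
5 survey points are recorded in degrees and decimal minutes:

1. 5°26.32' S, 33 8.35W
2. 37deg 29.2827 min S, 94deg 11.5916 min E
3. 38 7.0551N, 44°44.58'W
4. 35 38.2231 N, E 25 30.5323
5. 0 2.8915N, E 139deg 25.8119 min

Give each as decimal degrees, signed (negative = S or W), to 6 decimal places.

1. -5.438667, -33.139167
2. -37.488045, 94.193193
3. 38.117585, -44.743000
4. 35.637052, 25.508872
5. 0.048192, 139.430198

Point 1:
  Lat: 5 + 26.32/60 = 5.4386667
  S ⇒ negate
  λ: 33 + 8.35/60 = 33.1391667
  hemisphere W, so the sign is −
Point 2:
  Latitude: 37 + 29.2827/60 = 37.4880450
  hemisphere S, so the sign is −
  Lon: 94 + 11.5916/60 = 94.1931933
  E → positive
Point 3:
  Lat: 38 + 7.0551/60 = 38.1175850
  N ⇒ keep positive
  Longitude: 44 + 44.58/60 = 44.7430000
  W → negative
Point 4:
  Lat: 35 + 38.2231/60 = 35.6370517
  N ⇒ keep positive
  Lon: 25 + 30.5323/60 = 25.5088717
  E ⇒ keep positive
Point 5:
  Latitude: 0 + 2.8915/60 = 0.0481917
  N → positive
  λ: 25.8119′ = 0.430198°; total 139.4301983
  E ⇒ keep positive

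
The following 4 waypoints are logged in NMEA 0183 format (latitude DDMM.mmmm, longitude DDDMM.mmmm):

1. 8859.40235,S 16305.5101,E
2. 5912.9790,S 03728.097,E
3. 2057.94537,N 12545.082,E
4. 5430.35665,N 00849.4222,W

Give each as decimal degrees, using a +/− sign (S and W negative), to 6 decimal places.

1. -88.990039, 163.091835
2. -59.216317, 37.468283
3. 20.965756, 125.751367
4. 54.505944, -8.823703

Point 1:
  Lat: split at 2 digits → 88° and 59.40235′; 88 + 59.40235/60 = 88.9900392
  S → negative
  λ: split at 3 digits → 163° and 5.5101′; 163 + 5.5101/60 = 163.0918350
  E ⇒ keep positive
Point 2:
  Lat: degrees = first 2 digits = 59, minutes = 12.979; 59 + 12.979/60 = 59.2163167
  S ⇒ negate
  Longitude: split at 3 digits → 037° and 28.097′; 37 + 28.097/60 = 37.4682833
  E ⇒ keep positive
Point 3:
  Latitude: degrees = first 2 digits = 20, minutes = 57.94537; 20 + 57.94537/60 = 20.9657562
  N → positive
  λ: degrees = first 3 digits = 125, minutes = 45.082; 125 + 45.082/60 = 125.7513667
  E ⇒ keep positive
Point 4:
  Latitude: degrees = first 2 digits = 54, minutes = 30.35665; 54 + 30.35665/60 = 54.5059442
  N ⇒ keep positive
  λ: degrees = first 3 digits = 8, minutes = 49.4222; 8 + 49.4222/60 = 8.8237033
  W → negative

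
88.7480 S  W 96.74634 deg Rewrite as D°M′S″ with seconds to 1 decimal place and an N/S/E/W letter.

88°44′52.8″ S, 96°44′46.8″ W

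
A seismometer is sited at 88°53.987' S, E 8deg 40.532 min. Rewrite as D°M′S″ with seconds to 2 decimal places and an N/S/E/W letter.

88°53′59.22″ S, 8°40′31.92″ E

Latitude: fractional minutes 0.98700 × 60 = 59.2200″
λ: 40.53200′ → 40′ and 0.53200 × 60 = 31.9200″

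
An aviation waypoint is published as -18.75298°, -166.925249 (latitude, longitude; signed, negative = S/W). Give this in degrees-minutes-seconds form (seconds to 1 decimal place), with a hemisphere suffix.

18°45′10.7″ S, 166°55′30.9″ W

Latitude is negative → S; |value| = 18.752980
Latitude: 0.752980° → 45.17880′; 0.17880 × 60 = 10.728″
Longitude is negative → W; |value| = 166.925249
λ: whole degrees 166; 55.51494′ → 55′ and 30.896″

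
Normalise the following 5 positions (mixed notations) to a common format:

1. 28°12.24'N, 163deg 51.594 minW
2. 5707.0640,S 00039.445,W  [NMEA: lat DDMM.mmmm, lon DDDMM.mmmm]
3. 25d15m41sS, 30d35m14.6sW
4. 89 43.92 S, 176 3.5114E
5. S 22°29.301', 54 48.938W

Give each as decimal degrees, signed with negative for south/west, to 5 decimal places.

Point 1:
  Latitude: 28 + 12.24/60 = 28.204000
  N ⇒ keep positive
  λ: 51.594′ = 0.859900°; total 163.859900
  W → negative
Point 2:
  Latitude: degrees = first 2 digits = 57, minutes = 7.064; 57 + 7.064/60 = 57.117733
  hemisphere S, so the sign is −
  Longitude: split at 3 digits → 000° and 39.445′; 0 + 39.445/60 = 0.657417
  hemisphere W, so the sign is −
Point 3:
  Latitude: 25° + 15/60 + 41/3600 = 25 + 0.250000 + 0.011389 = 25.261389
  S ⇒ negate
  λ: 30 + 35/60 + 14.6/3600 = 30.587389
  W ⇒ negate
Point 4:
  φ: 43.92′ = 0.732000°; total 89.732000
  S → negative
  Longitude: 176 + 3.5114/60 = 176.058523
  E → positive
Point 5:
  φ: 29.301′ = 0.488350°; total 22.488350
  hemisphere S, so the sign is −
  Lon: 54 + 48.938/60 = 54.815633
  W ⇒ negate

1. 28.20400, -163.85990
2. -57.11773, -0.65742
3. -25.26139, -30.58739
4. -89.73200, 176.05852
5. -22.48835, -54.81563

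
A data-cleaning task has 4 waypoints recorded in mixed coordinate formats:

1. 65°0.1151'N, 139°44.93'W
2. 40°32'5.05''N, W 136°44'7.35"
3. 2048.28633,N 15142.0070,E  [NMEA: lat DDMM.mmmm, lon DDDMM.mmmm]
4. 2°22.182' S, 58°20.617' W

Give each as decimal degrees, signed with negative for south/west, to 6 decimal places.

1. 65.001918, -139.748833
2. 40.534736, -136.735375
3. 20.804772, 151.700117
4. -2.369700, -58.343617

Point 1:
  φ: 65 + 0.1151/60 = 65.0019183
  N → positive
  λ: 139 + 44.93/60 = 139.7488333
  W → negative
Point 2:
  Latitude: 40 + 32/60 + 5.05/3600 = 40.5347361
  N ⇒ keep positive
  Longitude: 136° + 44/60 + 7.35/3600 = 136 + 0.733333 + 0.002042 = 136.7353750
  W ⇒ negate
Point 3:
  Lat: degrees = first 2 digits = 20, minutes = 48.28633; 20 + 48.28633/60 = 20.8047722
  N ⇒ keep positive
  λ: split at 3 digits → 151° and 42.007′; 151 + 42.007/60 = 151.7001167
  E ⇒ keep positive
Point 4:
  φ: 22.182′ = 0.369700°; total 2.3697000
  S → negative
  λ: 20.617′ = 0.343617°; total 58.3436167
  hemisphere W, so the sign is −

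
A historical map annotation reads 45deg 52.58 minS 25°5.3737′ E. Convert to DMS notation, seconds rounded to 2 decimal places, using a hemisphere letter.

45°52′34.80″ S, 25°05′22.42″ E

Latitude: 52.58000′ → 52′ and 0.58000 × 60 = 34.8000″
λ: 5.37370′ → 5′ and 0.37370 × 60 = 22.4220″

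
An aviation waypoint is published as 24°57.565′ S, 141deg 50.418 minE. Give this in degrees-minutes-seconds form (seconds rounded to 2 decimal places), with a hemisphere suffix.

Lat: fractional minutes 0.56500 × 60 = 33.9000″
λ: fractional minutes 0.41800 × 60 = 25.0800″

24°57′33.90″ S, 141°50′25.08″ E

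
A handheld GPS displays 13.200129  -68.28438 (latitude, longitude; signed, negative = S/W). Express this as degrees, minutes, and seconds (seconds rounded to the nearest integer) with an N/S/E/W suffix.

13°12′0″ N, 68°17′4″ W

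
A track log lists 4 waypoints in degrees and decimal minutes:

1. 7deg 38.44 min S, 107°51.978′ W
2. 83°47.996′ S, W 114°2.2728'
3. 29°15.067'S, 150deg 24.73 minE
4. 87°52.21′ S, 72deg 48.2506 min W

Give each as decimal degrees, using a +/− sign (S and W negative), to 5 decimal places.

Point 1:
  Lat: 7 + 38.44/60 = 7.640667
  S → negative
  λ: 107 + 51.978/60 = 107.866300
  W → negative
Point 2:
  Lat: 47.996′ = 0.799933°; total 83.799933
  hemisphere S, so the sign is −
  Longitude: 2.2728′ = 0.037880°; total 114.037880
  hemisphere W, so the sign is −
Point 3:
  Latitude: 15.067′ = 0.251117°; total 29.251117
  S ⇒ negate
  λ: 24.73′ = 0.412167°; total 150.412167
  E ⇒ keep positive
Point 4:
  Latitude: 52.21′ = 0.870167°; total 87.870167
  S ⇒ negate
  Longitude: 48.2506′ = 0.804177°; total 72.804177
  hemisphere W, so the sign is −

1. -7.64067, -107.86630
2. -83.79993, -114.03788
3. -29.25112, 150.41217
4. -87.87017, -72.80418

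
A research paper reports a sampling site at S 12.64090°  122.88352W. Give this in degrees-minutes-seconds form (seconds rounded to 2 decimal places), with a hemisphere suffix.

Latitude: whole degrees 12; 38.45400′ → 38′ and 27.2400″
λ: whole degrees 122; 53.01120′ → 53′ and 0.6720″

12°38′27.24″ S, 122°53′0.67″ W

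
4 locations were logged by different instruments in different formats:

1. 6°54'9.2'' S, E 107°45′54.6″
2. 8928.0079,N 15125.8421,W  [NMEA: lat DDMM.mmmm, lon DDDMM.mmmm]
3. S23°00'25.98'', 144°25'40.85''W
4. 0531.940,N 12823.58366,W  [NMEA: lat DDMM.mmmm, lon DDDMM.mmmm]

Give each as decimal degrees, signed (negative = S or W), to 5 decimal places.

1. -6.90256, 107.76517
2. 89.46680, -151.43070
3. -23.00722, -144.42801
4. 5.53233, -128.39306

Point 1:
  Lat: 6° + 54/60 + 9.2/3600 = 6 + 0.900000 + 0.002556 = 6.902556
  S ⇒ negate
  Lon: 107 + 45/60 + 54.6/3600 = 107.765167
  E → positive
Point 2:
  Lat: split at 2 digits → 89° and 28.0079′; 89 + 28.0079/60 = 89.466798
  N → positive
  λ: split at 3 digits → 151° and 25.8421′; 151 + 25.8421/60 = 151.430702
  hemisphere W, so the sign is −
Point 3:
  Lat: 23 + 0/60 + 25.98/3600 = 23.007217
  hemisphere S, so the sign is −
  Lon: 25′ + 40.85″ = 25.68083′; 144 + 25.68083/60 = 144.428014
  W ⇒ negate
Point 4:
  φ: degrees = first 2 digits = 5, minutes = 31.94; 5 + 31.94/60 = 5.532333
  N ⇒ keep positive
  Lon: degrees = first 3 digits = 128, minutes = 23.58366; 128 + 23.58366/60 = 128.393061
  W → negative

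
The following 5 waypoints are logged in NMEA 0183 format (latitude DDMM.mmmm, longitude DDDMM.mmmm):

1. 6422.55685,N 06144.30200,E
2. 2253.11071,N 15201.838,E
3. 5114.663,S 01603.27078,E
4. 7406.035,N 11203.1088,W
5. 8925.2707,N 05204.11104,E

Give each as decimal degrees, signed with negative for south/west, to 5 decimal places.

1. 64.37595, 61.73837
2. 22.88518, 152.03063
3. -51.24438, 16.05451
4. 74.10058, -112.05181
5. 89.42118, 52.06852

Point 1:
  Lat: split at 2 digits → 64° and 22.55685′; 64 + 22.55685/60 = 64.375948
  N → positive
  λ: split at 3 digits → 061° and 44.302′; 61 + 44.302/60 = 61.738367
  E ⇒ keep positive
Point 2:
  Lat: split at 2 digits → 22° and 53.11071′; 22 + 53.11071/60 = 22.885179
  N → positive
  λ: degrees = first 3 digits = 152, minutes = 1.838; 152 + 1.838/60 = 152.030633
  E → positive
Point 3:
  Latitude: split at 2 digits → 51° and 14.663′; 51 + 14.663/60 = 51.244383
  hemisphere S, so the sign is −
  Longitude: degrees = first 3 digits = 16, minutes = 3.27078; 16 + 3.27078/60 = 16.054513
  E → positive
Point 4:
  φ: degrees = first 2 digits = 74, minutes = 6.035; 74 + 6.035/60 = 74.100583
  N → positive
  λ: split at 3 digits → 112° and 3.1088′; 112 + 3.1088/60 = 112.051813
  hemisphere W, so the sign is −
Point 5:
  φ: degrees = first 2 digits = 89, minutes = 25.2707; 89 + 25.2707/60 = 89.421178
  N → positive
  Longitude: degrees = first 3 digits = 52, minutes = 4.11104; 52 + 4.11104/60 = 52.068517
  E → positive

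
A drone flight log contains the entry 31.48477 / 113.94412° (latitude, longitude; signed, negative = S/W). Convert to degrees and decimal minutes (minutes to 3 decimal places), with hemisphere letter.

Latitude: 31° + 0.484770 × 60 = 31° 29.08620′
Longitude: 113° + 0.944120 × 60 = 113° 56.64720′

31° 29.086′ N, 113° 56.647′ E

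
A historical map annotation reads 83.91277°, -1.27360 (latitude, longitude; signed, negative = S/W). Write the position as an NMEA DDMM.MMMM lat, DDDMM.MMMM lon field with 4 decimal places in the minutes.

8354.7662,N / 00116.4160,W

Latitude: 83° + 0.912770 × 60 = 83° 54.766200′
Longitude is negative → W; |value| = 1.273600
λ: fractional part 0.273600 → 16.416000 minutes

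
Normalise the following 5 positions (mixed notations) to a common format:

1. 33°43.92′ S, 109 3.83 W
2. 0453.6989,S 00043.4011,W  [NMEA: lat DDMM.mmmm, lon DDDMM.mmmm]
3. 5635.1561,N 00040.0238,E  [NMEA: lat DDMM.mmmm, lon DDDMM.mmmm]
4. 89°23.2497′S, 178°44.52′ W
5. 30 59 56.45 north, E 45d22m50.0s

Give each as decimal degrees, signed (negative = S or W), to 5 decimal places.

Point 1:
  φ: 43.92′ = 0.732000°; total 33.732000
  hemisphere S, so the sign is −
  Lon: 3.83′ = 0.063833°; total 109.063833
  hemisphere W, so the sign is −
Point 2:
  Lat: degrees = first 2 digits = 4, minutes = 53.6989; 4 + 53.6989/60 = 4.894982
  hemisphere S, so the sign is −
  Lon: split at 3 digits → 000° and 43.4011′; 0 + 43.4011/60 = 0.723352
  W → negative
Point 3:
  φ: degrees = first 2 digits = 56, minutes = 35.1561; 56 + 35.1561/60 = 56.585935
  N ⇒ keep positive
  λ: degrees = first 3 digits = 0, minutes = 40.0238; 0 + 40.0238/60 = 0.667063
  E ⇒ keep positive
Point 4:
  Latitude: 89 + 23.2497/60 = 89.387495
  S → negative
  Longitude: 178 + 44.52/60 = 178.742000
  hemisphere W, so the sign is −
Point 5:
  φ: 30° + 59/60 + 56.45/3600 = 30 + 0.983333 + 0.015681 = 30.999014
  N → positive
  λ: 45° + 22/60 + 50/3600 = 45 + 0.366667 + 0.013889 = 45.380556
  E ⇒ keep positive

1. -33.73200, -109.06383
2. -4.89498, -0.72335
3. 56.58594, 0.66706
4. -89.38750, -178.74200
5. 30.99901, 45.38056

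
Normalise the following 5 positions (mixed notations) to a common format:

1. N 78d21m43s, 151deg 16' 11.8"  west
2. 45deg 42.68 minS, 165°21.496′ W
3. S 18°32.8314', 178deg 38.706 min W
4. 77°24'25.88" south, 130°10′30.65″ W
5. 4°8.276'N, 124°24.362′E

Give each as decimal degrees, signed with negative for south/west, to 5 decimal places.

1. 78.36194, -151.26994
2. -45.71133, -165.35827
3. -18.54719, -178.64510
4. -77.40719, -130.17518
5. 4.13793, 124.40603

Point 1:
  Latitude: 78 + 21/60 + 43/3600 = 78.361944
  N ⇒ keep positive
  λ: 151° + 16/60 + 11.8/3600 = 151 + 0.266667 + 0.003278 = 151.269944
  W ⇒ negate
Point 2:
  Latitude: 42.68′ = 0.711333°; total 45.711333
  S → negative
  Longitude: 21.496′ = 0.358267°; total 165.358267
  W ⇒ negate
Point 3:
  φ: 32.8314′ = 0.547190°; total 18.547190
  S → negative
  Longitude: 178 + 38.706/60 = 178.645100
  W ⇒ negate
Point 4:
  Latitude: 24′ + 25.88″ = 24.43133′; 77 + 24.43133/60 = 77.407189
  S → negative
  λ: 130° + 10/60 + 30.65/3600 = 130 + 0.166667 + 0.008514 = 130.175181
  W → negative
Point 5:
  φ: 4 + 8.276/60 = 4.137933
  N ⇒ keep positive
  Lon: 124 + 24.362/60 = 124.406033
  E → positive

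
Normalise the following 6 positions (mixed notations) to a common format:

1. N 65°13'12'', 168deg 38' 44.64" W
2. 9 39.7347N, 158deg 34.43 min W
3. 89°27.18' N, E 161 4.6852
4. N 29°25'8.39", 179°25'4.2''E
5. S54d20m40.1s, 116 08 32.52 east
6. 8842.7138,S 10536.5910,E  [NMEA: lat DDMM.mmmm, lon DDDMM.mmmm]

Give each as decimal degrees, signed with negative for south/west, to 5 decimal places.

Point 1:
  Latitude: 65° + 13/60 + 12/3600 = 65 + 0.216667 + 0.003333 = 65.220000
  N ⇒ keep positive
  λ: 38′ + 44.64″ = 38.74400′; 168 + 38.74400/60 = 168.645733
  hemisphere W, so the sign is −
Point 2:
  Lat: 39.7347′ = 0.662245°; total 9.662245
  N ⇒ keep positive
  Lon: 34.43′ = 0.573833°; total 158.573833
  W ⇒ negate
Point 3:
  Lat: 89 + 27.18/60 = 89.453000
  N → positive
  Longitude: 161 + 4.6852/60 = 161.078087
  E ⇒ keep positive
Point 4:
  Latitude: 29 + 25/60 + 8.39/3600 = 29.418997
  N → positive
  Longitude: 179° + 25/60 + 4.2/3600 = 179 + 0.416667 + 0.001167 = 179.417833
  E ⇒ keep positive
Point 5:
  Latitude: 54° + 20/60 + 40.1/3600 = 54 + 0.333333 + 0.011139 = 54.344472
  hemisphere S, so the sign is −
  Longitude: 116° + 8/60 + 32.52/3600 = 116 + 0.133333 + 0.009033 = 116.142367
  E → positive
Point 6:
  φ: degrees = first 2 digits = 88, minutes = 42.7138; 88 + 42.7138/60 = 88.711897
  S → negative
  λ: degrees = first 3 digits = 105, minutes = 36.591; 105 + 36.591/60 = 105.609850
  E ⇒ keep positive

1. 65.22000, -168.64573
2. 9.66225, -158.57383
3. 89.45300, 161.07809
4. 29.41900, 179.41783
5. -54.34447, 116.14237
6. -88.71190, 105.60985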